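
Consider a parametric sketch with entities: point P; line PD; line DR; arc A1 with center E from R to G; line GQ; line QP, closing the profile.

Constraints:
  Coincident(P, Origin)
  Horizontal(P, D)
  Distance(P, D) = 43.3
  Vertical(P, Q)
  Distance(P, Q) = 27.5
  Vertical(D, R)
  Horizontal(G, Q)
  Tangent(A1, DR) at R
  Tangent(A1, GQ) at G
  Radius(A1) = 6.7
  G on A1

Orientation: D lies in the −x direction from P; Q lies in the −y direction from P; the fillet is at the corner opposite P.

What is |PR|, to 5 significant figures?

48.037

P is at the origin; PD is horizontal with |PD| = 43.3 and D on the −x side, so D = (-43.300, 0.0000). P and Q share the same x with |PQ| = 27.5 and Q on the −y side, so Q = (0.0000, -27.500). The virtual corner opposite P is at (-43.300, -27.500). The tangent condition forces ER to be normal to DR and tangency of A1 to GQ means the radius EG is perpendicular to GQ, with radius 6.7, so the center E sits 6.7 in from both sides at E = (-36.600, -20.800). That places the tangent points at R = (-43.300, -20.800) on DR and G = (-36.600, -27.500) on GQ. Then |PR| = |R − P| = 48.037.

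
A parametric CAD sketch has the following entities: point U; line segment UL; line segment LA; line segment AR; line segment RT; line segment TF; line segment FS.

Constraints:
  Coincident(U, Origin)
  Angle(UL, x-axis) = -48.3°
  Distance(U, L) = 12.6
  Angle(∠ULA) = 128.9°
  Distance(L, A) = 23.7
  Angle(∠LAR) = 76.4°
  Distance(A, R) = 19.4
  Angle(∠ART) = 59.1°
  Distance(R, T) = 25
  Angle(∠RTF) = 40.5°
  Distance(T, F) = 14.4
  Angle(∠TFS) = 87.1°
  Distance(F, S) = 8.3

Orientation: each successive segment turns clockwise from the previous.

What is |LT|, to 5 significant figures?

1.8671

∠LAR = 76.4° gives AR at 157.00° from the x-axis; with |AR| = 19.4, R = (-13.347, -25.209). ∠ART = 59.1° gives RT at 36.100° from the x-axis; with |RT| = 25.0, T = (6.8530, -10.479). Then |LT| = |T − L| = 1.8671.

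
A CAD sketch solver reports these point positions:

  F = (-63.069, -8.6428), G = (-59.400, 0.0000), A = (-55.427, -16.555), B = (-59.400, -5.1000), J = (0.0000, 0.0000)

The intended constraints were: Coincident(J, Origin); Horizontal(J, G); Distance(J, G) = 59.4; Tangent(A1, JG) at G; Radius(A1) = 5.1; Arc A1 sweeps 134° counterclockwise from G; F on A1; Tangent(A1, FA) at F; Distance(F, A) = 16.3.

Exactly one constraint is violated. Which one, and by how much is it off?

Distance(F, A) = 16.3 — off by 5.30.

J = (0.00, 0.00) ✓; J.y = 0.00, G.y = 0.00 ✓; |JG| = 59.40 ✓; ∠(BG, GJ) = 90.00° ✓; |BG| = 5.100 ✓; bearing(B→F) − bearing(B→G) = 134.0° ✓; |BF| = 5.100 ✓; ∠(BF, FA) = 89.99° ✓; |FA| = 11.00 ✗.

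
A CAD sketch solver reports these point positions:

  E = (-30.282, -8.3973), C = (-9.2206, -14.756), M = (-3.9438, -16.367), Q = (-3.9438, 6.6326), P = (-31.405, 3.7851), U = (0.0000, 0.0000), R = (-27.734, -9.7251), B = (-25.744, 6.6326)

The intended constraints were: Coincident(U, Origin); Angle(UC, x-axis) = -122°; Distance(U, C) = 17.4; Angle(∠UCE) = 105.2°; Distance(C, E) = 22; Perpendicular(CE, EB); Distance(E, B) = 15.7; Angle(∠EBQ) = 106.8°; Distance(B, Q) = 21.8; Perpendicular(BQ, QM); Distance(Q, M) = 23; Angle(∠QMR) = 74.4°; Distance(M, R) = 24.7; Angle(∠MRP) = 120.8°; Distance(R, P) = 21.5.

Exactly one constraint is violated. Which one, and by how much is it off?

Distance(R, P) = 21.5 — off by 7.50.

U = (0.00, 0.00) ✓; UC at -122.0° ✓; |UC| = 17.40 ✓; ∠UCE = 105.2° ✓; |CE| = 22.00 ✓; ∠(CE, EB) = 90.00° ✓; |EB| = 15.70 ✓; ∠EBQ = 106.8° ✓; |BQ| = 21.80 ✓; ∠(BQ, QM) = 90.00° ✓; |QM| = 23.00 ✓; ∠QMR = 74.40° ✓; |MR| = 24.70 ✓; ∠MRP = 120.8° ✓; |RP| = 14.00 ✗.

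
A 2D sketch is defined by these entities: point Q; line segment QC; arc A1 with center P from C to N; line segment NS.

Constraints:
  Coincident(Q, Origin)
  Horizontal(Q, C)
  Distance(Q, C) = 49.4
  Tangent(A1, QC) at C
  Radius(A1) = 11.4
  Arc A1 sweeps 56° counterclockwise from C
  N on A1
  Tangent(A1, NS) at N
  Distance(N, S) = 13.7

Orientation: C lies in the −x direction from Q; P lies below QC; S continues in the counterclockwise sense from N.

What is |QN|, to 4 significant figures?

59.07

Q is at the origin; Q and C share the same y with |QC| = 49.4 and C on the −x side, so C = (-49.40, 0.000). Tangency of A1 to QC means the radius PC is perpendicular to QC, so P = C + (0, -11.4) = (-49.40, -11.40). On A1, C sits at bearing 90° from P; a 56° counterclockwise sweep puts N at bearing 146°, so N = P + 11.4·(cos 146°, sin 146°) = (-58.85, -5.025). Then |QN| = |N − Q| = 59.07.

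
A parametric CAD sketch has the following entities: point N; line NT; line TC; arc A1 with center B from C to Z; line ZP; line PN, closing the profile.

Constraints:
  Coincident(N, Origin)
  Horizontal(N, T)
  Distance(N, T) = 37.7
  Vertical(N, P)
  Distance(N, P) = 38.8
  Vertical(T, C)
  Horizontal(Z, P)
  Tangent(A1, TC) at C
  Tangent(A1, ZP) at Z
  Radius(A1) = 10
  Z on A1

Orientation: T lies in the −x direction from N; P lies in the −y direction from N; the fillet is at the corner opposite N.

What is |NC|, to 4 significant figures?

47.44

N is at the origin; N and T share the same y with |NT| = 37.7 and T on the −x side, so T = (-37.70, 0.000). NP is vertical with |NP| = 38.8 and P on the −y side, so P = (0.000, -38.80). The virtual corner opposite N is at (-37.70, -38.80). A1 meets TC tangentially, so BC is at right angles to TC and the tangent condition forces BZ to be normal to ZP, with radius 10.0, so the center B sits 10.0 in from both sides at B = (-27.70, -28.80). That places the tangent points at C = (-37.70, -28.80) on TC and Z = (-27.70, -38.80) on ZP. Then |NC| = |C − N| = 47.44.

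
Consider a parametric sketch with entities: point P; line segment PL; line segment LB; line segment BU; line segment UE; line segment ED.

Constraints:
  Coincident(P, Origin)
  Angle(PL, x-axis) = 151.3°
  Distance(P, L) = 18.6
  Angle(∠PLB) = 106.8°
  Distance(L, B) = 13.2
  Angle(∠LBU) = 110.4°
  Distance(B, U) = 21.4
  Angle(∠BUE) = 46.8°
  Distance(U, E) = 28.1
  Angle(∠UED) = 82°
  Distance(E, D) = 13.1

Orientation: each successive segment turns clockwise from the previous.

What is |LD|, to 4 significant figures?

2.546

P is at the origin; PL runs at 151.3° with length 18.6, so L = (-16.31, 8.932). ∠PLB = 106.8° gives LB at 78.10° from the x-axis; with |LB| = 13.2, B = (-13.59, 21.85). ∠LBU = 110.4° gives BU at 8.500° from the x-axis; with |BU| = 21.4, U = (7.572, 25.01). ∠BUE = 46.8° gives UE at -124.7° from the x-axis; with |UE| = 28.1, E = (-8.425, 1.909). ∠UED = 82.0° gives ED at 137.3° from the x-axis; with |ED| = 13.1, D = (-18.05, 10.79). Then |LD| = |D − L| = 2.546.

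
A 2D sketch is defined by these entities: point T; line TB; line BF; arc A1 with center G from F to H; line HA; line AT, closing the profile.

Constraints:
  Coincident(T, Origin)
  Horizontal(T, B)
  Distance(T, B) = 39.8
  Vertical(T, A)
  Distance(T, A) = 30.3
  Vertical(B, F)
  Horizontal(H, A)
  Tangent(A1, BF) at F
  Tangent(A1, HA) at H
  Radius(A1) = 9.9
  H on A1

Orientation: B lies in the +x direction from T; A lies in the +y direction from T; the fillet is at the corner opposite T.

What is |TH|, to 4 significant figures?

42.57

T is at the origin; TB is horizontal with |TB| = 39.8 and B on the +x side, so B = (39.80, 0.000). TA is vertical with |TA| = 30.3 and A on the +y side, so A = (0.000, 30.30). The virtual corner opposite T is at (39.80, 30.30). Since A1 is tangent to BF there, GF ⟂ BF and the tangent condition forces GH to be normal to HA, with radius 9.9, so the center G sits 9.9 in from both sides at G = (29.90, 20.40). That places the tangent points at F = (39.80, 20.40) on BF and H = (29.90, 30.30) on HA. Then |TH| = |H − T| = 42.57.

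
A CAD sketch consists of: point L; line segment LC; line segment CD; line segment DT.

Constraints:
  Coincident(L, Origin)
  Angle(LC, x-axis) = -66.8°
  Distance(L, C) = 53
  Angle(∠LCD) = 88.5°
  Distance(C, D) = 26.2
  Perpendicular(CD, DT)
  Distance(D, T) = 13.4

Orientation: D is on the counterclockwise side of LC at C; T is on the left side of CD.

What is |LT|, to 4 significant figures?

46.72

L is at the origin; LC runs at -66.8° with length 53.0, so C = 53.0·(cos -66.8°, sin -66.8°) = (20.88, -48.71). ∠LCD = 88.5°, so CD runs at -66.8° + (180° − 88.5°) = 24.70° from the x-axis; with |CD| = 26.2, D = C + 26.2·(cos 24.70°, sin 24.70°) = (44.68, -37.77). CD is perpendicular to DT; with |DT| = 13.4 on the left of CD, T = D + 13.4·(-0.4179, 0.9085) = (39.08, -25.59). Then |LT| = |T − L| = 46.72.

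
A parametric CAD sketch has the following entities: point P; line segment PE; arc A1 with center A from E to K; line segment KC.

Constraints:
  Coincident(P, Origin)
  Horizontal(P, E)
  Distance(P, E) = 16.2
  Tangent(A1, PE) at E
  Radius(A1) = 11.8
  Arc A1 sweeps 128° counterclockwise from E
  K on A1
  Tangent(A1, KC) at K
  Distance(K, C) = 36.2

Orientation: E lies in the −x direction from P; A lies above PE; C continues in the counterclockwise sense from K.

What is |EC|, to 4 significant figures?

49.33

P is at the origin; P and E share the same y with |PE| = 16.2 and E on the −x side, so E = (-16.20, 0.000). Tangency of A1 to PE means the radius AE is perpendicular to PE, so A = E + (0, 11.8) = (-16.20, 11.80). On A1, E sits at bearing -90° from A; a 128° counterclockwise sweep puts K at bearing 38°, so K = A + 11.8·(cos 38°, sin 38°) = (-6.901, 19.06). A1 meets KC tangentially, so AK is at right angles to KC, so KC runs along (−sin 38°, cos 38°); with |KC| = 36.2, C = (-29.19, 47.59). Then |EC| = |C − E| = 49.33.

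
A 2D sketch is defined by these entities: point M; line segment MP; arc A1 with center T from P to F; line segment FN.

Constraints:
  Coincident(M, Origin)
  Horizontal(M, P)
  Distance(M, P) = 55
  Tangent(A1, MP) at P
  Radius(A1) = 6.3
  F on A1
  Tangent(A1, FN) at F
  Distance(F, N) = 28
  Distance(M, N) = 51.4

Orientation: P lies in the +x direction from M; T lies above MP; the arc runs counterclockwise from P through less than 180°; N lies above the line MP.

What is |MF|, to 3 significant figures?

60.6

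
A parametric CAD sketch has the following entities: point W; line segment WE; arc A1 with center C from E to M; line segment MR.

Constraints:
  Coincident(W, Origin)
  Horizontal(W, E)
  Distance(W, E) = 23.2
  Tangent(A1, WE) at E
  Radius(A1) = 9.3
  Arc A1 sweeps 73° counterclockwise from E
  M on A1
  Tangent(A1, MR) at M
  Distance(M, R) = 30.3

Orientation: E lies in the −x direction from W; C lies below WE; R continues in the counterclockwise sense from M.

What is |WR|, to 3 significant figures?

54.2

On A1, E sits at bearing 90° from C; a 73° counterclockwise sweep puts M at bearing 163°, so M = C + 9.3·(cos 163°, sin 163°) = (-32.1, -6.58). A1 meets MR tangentially, so CM is at right angles to MR, so MR runs along (−sin 163°, cos 163°); with |MR| = 30.3, R = (-41.0, -35.6). Then |WR| = |R − W| = 54.2.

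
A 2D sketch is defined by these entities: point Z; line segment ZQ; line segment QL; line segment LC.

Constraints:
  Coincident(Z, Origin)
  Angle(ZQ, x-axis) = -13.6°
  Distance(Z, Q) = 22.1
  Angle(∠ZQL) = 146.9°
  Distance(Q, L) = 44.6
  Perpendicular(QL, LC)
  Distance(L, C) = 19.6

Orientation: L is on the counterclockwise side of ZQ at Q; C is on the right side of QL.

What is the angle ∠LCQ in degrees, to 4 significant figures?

66.28°

Z is at the origin; ZQ runs at -13.6° with length 22.1, so Q = 22.1·(cos -13.6°, sin -13.6°) = (21.48, -5.197). ∠ZQL = 146.9°, so QL runs at -13.6° + (180° − 146.9°) = 19.50° from the x-axis; with |QL| = 44.6, L = Q + 44.6·(cos 19.50°, sin 19.50°) = (63.52, 9.691). The perpendicularity gives LC at right angles to QL; with |LC| = 19.6 on the right of QL, C = L + 19.6·(0.3338, -0.9426) = (70.06, -8.785). Then cos ∠LCQ = CL·CQ / (|CL||CQ|), giving 66.28°.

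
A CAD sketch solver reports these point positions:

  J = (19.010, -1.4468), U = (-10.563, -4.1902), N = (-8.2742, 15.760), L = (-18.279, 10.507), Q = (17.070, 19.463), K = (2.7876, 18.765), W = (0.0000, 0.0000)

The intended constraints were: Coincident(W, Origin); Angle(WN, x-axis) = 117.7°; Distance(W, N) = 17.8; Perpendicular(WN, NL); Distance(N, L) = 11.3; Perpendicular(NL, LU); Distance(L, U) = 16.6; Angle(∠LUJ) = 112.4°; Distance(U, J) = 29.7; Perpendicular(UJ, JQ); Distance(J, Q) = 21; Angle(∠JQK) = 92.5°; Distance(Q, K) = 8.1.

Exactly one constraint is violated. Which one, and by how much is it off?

Distance(Q, K) = 8.1 — off by 6.20.

W = (0.00, 0.00) ✓; WN at 117.7° ✓; |WN| = 17.80 ✓; ∠(WN, NL) = 90.00° ✓; |NL| = 11.30 ✓; ∠(NL, LU) = 90.00° ✓; |LU| = 16.60 ✓; ∠LUJ = 112.4° ✓; |UJ| = 29.70 ✓; ∠(UJ, JQ) = 90.00° ✓; |JQ| = 21.00 ✓; ∠JQK = 92.50° ✓; |QK| = 14.30 ✗.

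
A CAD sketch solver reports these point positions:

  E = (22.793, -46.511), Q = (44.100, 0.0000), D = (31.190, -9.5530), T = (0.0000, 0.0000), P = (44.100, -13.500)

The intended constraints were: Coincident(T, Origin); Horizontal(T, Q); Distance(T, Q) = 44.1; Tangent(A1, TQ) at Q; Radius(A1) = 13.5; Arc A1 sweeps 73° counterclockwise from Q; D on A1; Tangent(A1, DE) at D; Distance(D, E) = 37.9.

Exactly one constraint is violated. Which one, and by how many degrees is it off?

Tangent(A1, DE) at D — off by 4.20°.

T = (0.00, 0.00) ✓; T.y = 0.00, Q.y = 0.00 ✓; |TQ| = 44.10 ✓; ∠(PQ, QT) = 90.00° ✓; |PQ| = 13.50 ✓; bearing(P→D) − bearing(P→Q) = 73.00° ✓; |PD| = 13.50 ✓; ∠(PD, DE) = 85.80° ✗; |DE| = 37.90 ✓.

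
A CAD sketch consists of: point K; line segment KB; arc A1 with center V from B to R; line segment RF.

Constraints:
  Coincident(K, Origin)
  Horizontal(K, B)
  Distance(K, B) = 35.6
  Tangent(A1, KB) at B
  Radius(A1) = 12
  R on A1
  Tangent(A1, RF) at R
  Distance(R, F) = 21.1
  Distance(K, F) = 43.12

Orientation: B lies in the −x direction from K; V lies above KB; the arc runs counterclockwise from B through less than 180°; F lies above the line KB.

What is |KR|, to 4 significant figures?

27.19

K is at the origin; K and B share the same y with |KB| = 35.6 and B on the −x side, so B = (-35.60, 0.000). A1 meets KB tangentially, so VB is at right angles to KB, so V = B + (0, 12) = (-35.60, 12.00). Since VR ⟂ RF (tangency), |VF| = √(12.0² + 21.1²) = 24.27 regardless of where R sits on A1. So F lies on both circle(K, 43.12) and circle(V, 24.27); the above-KB intersection is F = (-26.09, 34.33). R is the foot of the tangent from F: R = (-23.68, 13.37).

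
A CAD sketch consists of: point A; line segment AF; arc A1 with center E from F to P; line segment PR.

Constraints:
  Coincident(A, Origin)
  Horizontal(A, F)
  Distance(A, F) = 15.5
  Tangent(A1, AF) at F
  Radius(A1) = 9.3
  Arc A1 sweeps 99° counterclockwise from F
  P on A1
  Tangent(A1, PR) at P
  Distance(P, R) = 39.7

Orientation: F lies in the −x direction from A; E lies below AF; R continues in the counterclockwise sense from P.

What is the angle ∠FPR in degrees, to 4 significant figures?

130.5°

On A1, F sits at bearing 90° from E; a 99° counterclockwise sweep puts P at bearing 189°, so P = E + 9.3·(cos 189°, sin 189°) = (-24.69, -10.75). The tangent condition forces EP to be normal to PR, so PR runs along (−sin 189°, cos 189°); with |PR| = 39.7, R = (-18.48, -49.97). Then cos ∠FPR = PF·PR / (|PF||PR|), giving 130.5°.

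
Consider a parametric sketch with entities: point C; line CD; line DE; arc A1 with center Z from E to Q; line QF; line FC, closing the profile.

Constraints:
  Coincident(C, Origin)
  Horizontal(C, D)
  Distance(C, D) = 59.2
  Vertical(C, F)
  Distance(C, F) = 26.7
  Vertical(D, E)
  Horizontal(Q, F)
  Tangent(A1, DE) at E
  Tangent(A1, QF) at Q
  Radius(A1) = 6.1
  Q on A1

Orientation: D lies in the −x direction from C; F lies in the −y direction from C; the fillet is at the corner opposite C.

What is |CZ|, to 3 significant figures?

57.0

C is at the origin; CD is horizontal with |CD| = 59.2 and D on the −x side, so D = (-59.2, 0.00). C and F share the same x with |CF| = 26.7 and F on the −y side, so F = (0.00, -26.7). The virtual corner opposite C is at (-59.2, -26.7). A1 meets DE tangentially, so ZE is at right angles to DE and the tangent condition forces ZQ to be normal to QF, with radius 6.1, so the center Z sits 6.1 in from both sides at Z = (-53.1, -20.6). Then |CZ| = |Z − C| = 57.0.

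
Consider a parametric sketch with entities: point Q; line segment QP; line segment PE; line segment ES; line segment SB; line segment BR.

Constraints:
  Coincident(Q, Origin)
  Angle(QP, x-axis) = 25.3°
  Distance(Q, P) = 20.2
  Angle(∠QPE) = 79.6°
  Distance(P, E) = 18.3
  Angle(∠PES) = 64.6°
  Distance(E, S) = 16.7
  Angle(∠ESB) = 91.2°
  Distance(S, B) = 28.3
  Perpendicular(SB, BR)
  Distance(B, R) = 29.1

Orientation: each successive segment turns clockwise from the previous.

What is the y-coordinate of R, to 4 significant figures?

17.22

∠ESB = 91.2° gives SB at 80.70° from the x-axis; with |SB| = 28.3, B = (11.12, 21.92). SB is perpendicular to BR, so BR runs at -9.300°; with |BR| = 29.1, R = (39.84, 17.22). So R.y = 17.22.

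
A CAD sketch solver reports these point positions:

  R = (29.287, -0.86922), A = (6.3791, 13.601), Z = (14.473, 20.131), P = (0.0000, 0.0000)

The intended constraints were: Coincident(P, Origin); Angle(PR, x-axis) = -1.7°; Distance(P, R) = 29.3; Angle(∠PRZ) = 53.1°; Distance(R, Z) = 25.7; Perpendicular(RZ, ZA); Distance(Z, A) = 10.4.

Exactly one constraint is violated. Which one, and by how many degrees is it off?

Perpendicular(RZ, ZA) — off by 3.70°.

P = (0.00, 0.00) ✓; PR at -1.700° ✓; |PR| = 29.30 ✓; ∠PRZ = 53.10° ✓; |RZ| = 25.70 ✓; ∠(RZ, ZA) = 93.70° ✗; |ZA| = 10.40 ✓.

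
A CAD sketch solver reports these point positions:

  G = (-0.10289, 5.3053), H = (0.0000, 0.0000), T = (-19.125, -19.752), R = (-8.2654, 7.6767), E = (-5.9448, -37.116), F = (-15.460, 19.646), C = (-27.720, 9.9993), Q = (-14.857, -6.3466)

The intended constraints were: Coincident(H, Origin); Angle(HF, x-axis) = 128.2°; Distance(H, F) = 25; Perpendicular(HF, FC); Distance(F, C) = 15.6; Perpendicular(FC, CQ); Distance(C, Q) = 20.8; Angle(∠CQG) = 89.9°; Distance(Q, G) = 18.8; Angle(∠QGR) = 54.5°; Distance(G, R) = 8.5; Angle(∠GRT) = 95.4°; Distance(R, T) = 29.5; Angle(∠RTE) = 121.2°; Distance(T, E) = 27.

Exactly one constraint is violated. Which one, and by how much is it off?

Distance(T, E) = 27 — off by 5.20.

H = (0.00, 0.00) ✓; HF at 128.2° ✓; |HF| = 25.00 ✓; ∠(HF, FC) = 90.00° ✓; |FC| = 15.60 ✓; ∠(FC, CQ) = 90.00° ✓; |CQ| = 20.80 ✓; ∠CQG = 89.90° ✓; |QG| = 18.80 ✓; ∠QGR = 54.50° ✓; |GR| = 8.500 ✓; ∠GRT = 95.40° ✓; |RT| = 29.50 ✓; ∠RTE = 121.2° ✓; |TE| = 21.80 ✗.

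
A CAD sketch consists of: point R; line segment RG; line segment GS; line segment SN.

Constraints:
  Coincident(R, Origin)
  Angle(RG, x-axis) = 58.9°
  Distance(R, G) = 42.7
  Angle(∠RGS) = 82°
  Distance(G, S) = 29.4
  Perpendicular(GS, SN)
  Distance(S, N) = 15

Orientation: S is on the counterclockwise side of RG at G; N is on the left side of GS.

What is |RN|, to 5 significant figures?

35.982

R is at the origin; RG runs at 58.9° with length 42.7, so G = 42.7·(cos 58.9°, sin 58.9°) = (22.056, 36.563). ∠RGS = 82.0°, so GS runs at 58.9° + (180° − 82.0°) = 156.90° from the x-axis; with |GS| = 29.4, S = G + 29.4·(cos 156.90°, sin 156.90°) = (-4.9868, 48.097). GS ⟂ SN; with |SN| = 15.0 on the left of GS, N = S + 15.0·(-0.39234, -0.91982) = (-10.872, 34.300). Then |RN| = |N − R| = 35.982.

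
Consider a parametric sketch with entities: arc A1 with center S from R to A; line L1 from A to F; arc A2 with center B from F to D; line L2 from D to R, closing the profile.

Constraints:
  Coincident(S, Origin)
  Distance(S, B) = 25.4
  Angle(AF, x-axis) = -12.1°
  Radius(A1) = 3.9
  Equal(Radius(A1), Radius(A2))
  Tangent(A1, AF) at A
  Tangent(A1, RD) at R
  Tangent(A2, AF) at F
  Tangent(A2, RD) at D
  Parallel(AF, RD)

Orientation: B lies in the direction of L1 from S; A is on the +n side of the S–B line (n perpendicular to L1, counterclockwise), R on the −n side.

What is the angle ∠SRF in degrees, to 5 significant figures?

72.929°

The slot axis is L1's direction at -12.1°, so u = (cos -12.1°, sin -12.1°) = (0.97778, -0.20962) and n = (−sin -12.1°, cos -12.1°) = (0.20962, 0.97778). S is at the origin and B lies 25.4 along u from S, so B = 25.4·u = (24.836, -5.3243). Tangency of A1 to both parallel lines with radius 3.9 puts A and R at S ± 3.9·n: A = (0.81751, 3.8134), R = (-0.81751, -3.8134). Equal radii place F and D the same way about B: F = B + 3.9·n = (25.653, -1.5110), D = B − 3.9·n = (24.018, -9.1377). Then cos ∠SRF = RS·RF / (|RS||RF|), giving 72.929°.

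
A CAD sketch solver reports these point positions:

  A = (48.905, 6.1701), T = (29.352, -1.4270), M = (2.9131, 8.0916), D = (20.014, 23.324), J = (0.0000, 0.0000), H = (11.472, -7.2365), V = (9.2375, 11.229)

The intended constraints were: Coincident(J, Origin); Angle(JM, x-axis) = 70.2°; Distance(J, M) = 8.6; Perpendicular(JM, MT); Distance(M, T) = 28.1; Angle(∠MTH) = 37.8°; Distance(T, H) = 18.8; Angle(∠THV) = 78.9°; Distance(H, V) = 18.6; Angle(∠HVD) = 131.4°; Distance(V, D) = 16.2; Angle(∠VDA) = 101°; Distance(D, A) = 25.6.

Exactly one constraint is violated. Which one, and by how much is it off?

Distance(D, A) = 25.6 — off by 8.00.

J = (0.00, 0.00) ✓; JM at 70.20° ✓; |JM| = 8.600 ✓; ∠(JM, MT) = 90.00° ✓; |MT| = 28.10 ✓; ∠MTH = 37.80° ✓; |TH| = 18.80 ✓; ∠THV = 78.90° ✓; |HV| = 18.60 ✓; ∠HVD = 131.4° ✓; |VD| = 16.20 ✓; ∠VDA = 101.0° ✓; |DA| = 33.60 ✗.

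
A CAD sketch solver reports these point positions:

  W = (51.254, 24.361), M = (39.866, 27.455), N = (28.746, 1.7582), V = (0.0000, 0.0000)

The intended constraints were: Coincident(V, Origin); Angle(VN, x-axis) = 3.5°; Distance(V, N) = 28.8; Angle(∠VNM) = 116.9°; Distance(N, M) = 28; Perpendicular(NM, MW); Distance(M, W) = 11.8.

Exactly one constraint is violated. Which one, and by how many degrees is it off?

Perpendicular(NM, MW) — off by 8.20°.

V = (0.00, 0.00) ✓; VN at 3.500° ✓; |VN| = 28.80 ✓; ∠VNM = 116.9° ✓; |NM| = 28.00 ✓; ∠(NM, MW) = 81.80° ✗; |MW| = 11.80 ✓.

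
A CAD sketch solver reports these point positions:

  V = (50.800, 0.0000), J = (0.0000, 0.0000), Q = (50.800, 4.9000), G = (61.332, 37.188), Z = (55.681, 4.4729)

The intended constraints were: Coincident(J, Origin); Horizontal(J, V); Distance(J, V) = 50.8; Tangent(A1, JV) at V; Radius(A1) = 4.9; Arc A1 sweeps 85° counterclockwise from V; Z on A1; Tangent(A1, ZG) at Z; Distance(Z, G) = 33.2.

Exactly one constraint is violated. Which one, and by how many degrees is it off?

Tangent(A1, ZG) at Z — off by 4.80°.

J = (0.00, 0.00) ✓; J.y = 0.00, V.y = 0.00 ✓; |JV| = 50.80 ✓; ∠(QV, VJ) = 90.00° ✓; |QV| = 4.900 ✓; bearing(Q→Z) − bearing(Q→V) = 85.00° ✓; |QZ| = 4.900 ✓; ∠(QZ, ZG) = 94.80° ✗; |ZG| = 33.20 ✓.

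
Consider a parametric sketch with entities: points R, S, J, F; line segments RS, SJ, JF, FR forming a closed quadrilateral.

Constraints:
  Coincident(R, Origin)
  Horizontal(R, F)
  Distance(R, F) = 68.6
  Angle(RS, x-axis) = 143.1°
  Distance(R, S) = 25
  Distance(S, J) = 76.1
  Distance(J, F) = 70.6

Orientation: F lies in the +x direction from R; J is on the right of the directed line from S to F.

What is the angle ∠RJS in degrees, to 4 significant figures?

10.12°

Checks: |SJ| = 76.10 ✓; |JF| = 70.60 ✓.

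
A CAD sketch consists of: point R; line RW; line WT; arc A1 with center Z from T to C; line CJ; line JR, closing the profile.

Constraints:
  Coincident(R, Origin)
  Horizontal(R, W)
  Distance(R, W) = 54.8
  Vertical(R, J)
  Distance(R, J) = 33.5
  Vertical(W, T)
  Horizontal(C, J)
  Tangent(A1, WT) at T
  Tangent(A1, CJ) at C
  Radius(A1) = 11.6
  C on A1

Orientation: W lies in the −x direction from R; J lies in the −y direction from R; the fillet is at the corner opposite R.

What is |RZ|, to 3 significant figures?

48.4

R is at the origin; RW is horizontal with |RW| = 54.8 and W on the −x side, so W = (-54.8, 0.00). RJ is vertical with |RJ| = 33.5 and J on the −y side, so J = (0.00, -33.5). The virtual corner opposite R is at (-54.8, -33.5). The tangent condition forces ZT to be normal to WT and A1 meets CJ tangentially, so ZC is at right angles to CJ, with radius 11.6, so the center Z sits 11.6 in from both sides at Z = (-43.2, -21.9). Then |RZ| = |Z − R| = 48.4.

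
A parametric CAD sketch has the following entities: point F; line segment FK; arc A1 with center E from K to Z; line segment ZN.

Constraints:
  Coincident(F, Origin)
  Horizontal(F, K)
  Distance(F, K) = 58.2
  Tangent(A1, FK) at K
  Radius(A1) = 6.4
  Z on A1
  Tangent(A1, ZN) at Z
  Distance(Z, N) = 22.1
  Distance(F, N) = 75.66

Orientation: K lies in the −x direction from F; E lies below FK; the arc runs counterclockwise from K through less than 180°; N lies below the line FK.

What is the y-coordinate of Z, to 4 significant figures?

-4.364

Checks: |EZ| = 6.400 ✓; ∠(EZ, ZN) = 90.00° ✓; |ZN| = 22.10 ✓; |FN| = 75.66 ✓.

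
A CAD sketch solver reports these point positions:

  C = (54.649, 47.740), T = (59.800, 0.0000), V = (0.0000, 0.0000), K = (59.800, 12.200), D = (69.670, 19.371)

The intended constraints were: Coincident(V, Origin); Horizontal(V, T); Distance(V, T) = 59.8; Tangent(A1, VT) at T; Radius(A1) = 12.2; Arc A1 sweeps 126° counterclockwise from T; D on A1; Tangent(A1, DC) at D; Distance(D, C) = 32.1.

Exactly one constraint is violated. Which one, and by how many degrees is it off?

Tangent(A1, DC) at D — off by 8.10°.

V = (0.00, 0.00) ✓; V.y = 0.00, T.y = 0.00 ✓; |VT| = 59.80 ✓; ∠(KT, TV) = 90.00° ✓; |KT| = 12.20 ✓; bearing(K→D) − bearing(K→T) = 126.0° ✓; |KD| = 12.20 ✓; ∠(KD, DC) = 98.10° ✗; |DC| = 32.10 ✓.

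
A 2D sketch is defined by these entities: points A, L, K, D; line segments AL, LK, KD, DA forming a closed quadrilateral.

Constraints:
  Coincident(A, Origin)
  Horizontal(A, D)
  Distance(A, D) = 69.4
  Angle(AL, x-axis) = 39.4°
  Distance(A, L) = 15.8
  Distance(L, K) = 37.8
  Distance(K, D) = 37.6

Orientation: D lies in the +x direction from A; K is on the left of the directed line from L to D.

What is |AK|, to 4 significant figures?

53.44

Checks: |LK| = 37.80 ✓; |KD| = 37.60 ✓.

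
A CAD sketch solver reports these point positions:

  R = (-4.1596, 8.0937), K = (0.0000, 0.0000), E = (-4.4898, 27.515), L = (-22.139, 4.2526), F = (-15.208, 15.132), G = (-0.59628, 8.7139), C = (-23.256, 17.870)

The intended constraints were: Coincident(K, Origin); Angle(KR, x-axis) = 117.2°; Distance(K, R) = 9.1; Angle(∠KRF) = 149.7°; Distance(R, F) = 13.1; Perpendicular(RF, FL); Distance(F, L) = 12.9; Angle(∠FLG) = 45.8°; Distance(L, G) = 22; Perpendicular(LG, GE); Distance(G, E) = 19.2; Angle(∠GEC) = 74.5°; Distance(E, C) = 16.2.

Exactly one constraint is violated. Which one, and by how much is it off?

Distance(E, C) = 16.2 — off by 4.90.

K = (0.00, 0.00) ✓; KR at 117.2° ✓; |KR| = 9.100 ✓; ∠KRF = 149.7° ✓; |RF| = 13.10 ✓; ∠(RF, FL) = 90.00° ✓; |FL| = 12.90 ✓; ∠FLG = 45.80° ✓; |LG| = 22.00 ✓; ∠(LG, GE) = 90.00° ✓; |GE| = 19.20 ✓; ∠GEC = 74.50° ✓; |EC| = 21.10 ✗.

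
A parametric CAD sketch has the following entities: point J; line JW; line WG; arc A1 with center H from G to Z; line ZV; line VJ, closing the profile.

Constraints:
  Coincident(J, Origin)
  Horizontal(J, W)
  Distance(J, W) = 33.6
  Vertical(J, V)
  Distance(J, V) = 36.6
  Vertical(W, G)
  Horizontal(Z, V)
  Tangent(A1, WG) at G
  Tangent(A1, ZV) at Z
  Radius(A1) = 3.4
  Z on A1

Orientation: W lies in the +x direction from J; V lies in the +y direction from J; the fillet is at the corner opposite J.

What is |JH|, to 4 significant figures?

44.88

JV is vertical with |JV| = 36.6 and V on the +y side, so V = (0.000, 36.60). The virtual corner opposite J is at (33.60, 36.60). Tangency of A1 to WG means the radius HG is perpendicular to WG and A1 meets ZV tangentially, so HZ is at right angles to ZV, with radius 3.4, so the center H sits 3.4 in from both sides at H = (30.20, 33.20). Then |JH| = |H − J| = 44.88.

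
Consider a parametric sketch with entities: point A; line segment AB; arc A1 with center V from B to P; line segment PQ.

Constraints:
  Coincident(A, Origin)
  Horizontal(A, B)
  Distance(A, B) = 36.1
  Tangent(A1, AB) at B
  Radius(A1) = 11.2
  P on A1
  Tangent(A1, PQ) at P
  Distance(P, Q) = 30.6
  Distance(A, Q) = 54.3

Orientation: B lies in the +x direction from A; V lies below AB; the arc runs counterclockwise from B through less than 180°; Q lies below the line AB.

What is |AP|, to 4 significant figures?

28.76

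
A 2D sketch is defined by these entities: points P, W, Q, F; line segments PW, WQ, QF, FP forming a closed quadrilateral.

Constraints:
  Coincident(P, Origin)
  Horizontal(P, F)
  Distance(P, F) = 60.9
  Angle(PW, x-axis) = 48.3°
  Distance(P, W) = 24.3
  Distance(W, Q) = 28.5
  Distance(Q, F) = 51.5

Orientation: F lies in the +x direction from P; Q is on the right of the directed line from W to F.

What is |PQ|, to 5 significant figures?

14.208

P is at the origin; P and F share the same y with |PF| = 60.9 and F in +x, so F = (60.9, 0). PW runs at 48.3° with |PW| = 24.3, so W = (16.165, 18.143). Q is determined by |WQ| = 28.5 and |QF| = 51.5 together: it lies at the intersection of circle(W, 28.5) and circle(F, 51.5). With |WF| = 48.274, the foot of the radical line on WF is 5.0792 from W and the perpendicular offset is √(28.5² − 5.0792²) = 28.044. Taking the right-of-WF solution: Q = (10.332, -9.7534).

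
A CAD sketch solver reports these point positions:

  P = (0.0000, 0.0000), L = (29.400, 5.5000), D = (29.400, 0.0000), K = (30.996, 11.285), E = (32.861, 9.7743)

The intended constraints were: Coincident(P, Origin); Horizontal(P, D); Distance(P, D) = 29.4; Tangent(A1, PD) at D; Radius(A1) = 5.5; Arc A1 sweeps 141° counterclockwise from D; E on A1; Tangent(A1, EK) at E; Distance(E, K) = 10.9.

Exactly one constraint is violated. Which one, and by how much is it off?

Distance(E, K) = 10.9 — off by 8.50.

P = (0.00, 0.00) ✓; P.y = 0.00, D.y = 0.00 ✓; |PD| = 29.40 ✓; ∠(LD, DP) = 90.00° ✓; |LD| = 5.500 ✓; bearing(L→E) − bearing(L→D) = 141.0° ✓; |LE| = 5.500 ✓; ∠(LE, EK) = 90.01° ✓; |EK| = 2.400 ✗.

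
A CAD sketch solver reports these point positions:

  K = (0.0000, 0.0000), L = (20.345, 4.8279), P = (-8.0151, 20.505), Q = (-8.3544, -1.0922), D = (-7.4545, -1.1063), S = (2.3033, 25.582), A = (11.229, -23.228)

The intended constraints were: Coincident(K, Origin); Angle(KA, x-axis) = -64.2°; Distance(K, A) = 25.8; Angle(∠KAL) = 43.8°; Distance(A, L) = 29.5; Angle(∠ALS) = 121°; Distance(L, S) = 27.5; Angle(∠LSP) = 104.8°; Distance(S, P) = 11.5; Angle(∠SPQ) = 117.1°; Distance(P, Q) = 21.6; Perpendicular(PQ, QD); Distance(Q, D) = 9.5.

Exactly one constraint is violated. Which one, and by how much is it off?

Distance(Q, D) = 9.5 — off by 8.60.

K = (0.00, 0.00) ✓; KA at -64.20° ✓; |KA| = 25.80 ✓; ∠KAL = 43.80° ✓; |AL| = 29.50 ✓; ∠ALS = 121.0° ✓; |LS| = 27.50 ✓; ∠LSP = 104.8° ✓; |SP| = 11.50 ✓; ∠SPQ = 117.1° ✓; |PQ| = 21.60 ✓; ∠(PQ, QD) = 90.00° ✓; |QD| = 0.9000 ✗.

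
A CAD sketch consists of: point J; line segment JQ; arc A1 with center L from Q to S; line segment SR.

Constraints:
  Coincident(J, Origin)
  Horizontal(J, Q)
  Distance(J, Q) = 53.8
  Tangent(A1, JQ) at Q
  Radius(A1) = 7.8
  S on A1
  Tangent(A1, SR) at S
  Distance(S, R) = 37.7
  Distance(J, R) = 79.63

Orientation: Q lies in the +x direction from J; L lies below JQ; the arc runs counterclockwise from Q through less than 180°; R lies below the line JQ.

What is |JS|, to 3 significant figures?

48.5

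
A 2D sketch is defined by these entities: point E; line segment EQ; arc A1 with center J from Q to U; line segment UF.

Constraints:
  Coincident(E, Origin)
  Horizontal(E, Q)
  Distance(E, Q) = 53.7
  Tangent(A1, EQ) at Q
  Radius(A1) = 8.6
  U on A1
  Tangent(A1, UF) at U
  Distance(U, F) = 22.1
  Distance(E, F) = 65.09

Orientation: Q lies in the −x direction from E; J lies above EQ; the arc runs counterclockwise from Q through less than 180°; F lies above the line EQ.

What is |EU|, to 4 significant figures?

47.84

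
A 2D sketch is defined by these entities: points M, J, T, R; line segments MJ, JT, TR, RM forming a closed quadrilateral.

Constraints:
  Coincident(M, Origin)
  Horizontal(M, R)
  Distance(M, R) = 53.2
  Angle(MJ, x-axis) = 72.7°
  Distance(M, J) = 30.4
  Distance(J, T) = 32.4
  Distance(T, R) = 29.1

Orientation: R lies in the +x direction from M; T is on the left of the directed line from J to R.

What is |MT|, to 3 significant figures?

49.2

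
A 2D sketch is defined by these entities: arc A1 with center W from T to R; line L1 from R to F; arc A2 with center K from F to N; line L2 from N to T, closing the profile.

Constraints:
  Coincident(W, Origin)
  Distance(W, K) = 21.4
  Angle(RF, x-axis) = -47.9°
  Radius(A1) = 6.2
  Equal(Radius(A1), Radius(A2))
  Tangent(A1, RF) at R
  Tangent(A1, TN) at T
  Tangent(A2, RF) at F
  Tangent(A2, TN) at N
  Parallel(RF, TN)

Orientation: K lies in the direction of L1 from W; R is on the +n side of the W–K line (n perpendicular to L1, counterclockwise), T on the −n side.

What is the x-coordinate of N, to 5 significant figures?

9.7469

Tangency of A1 to both parallel lines with radius 6.2 puts R and T at W ± 6.2·n: R = (4.6003, 4.1566), T = (-4.6003, -4.1566). Equal radii place F and N the same way about K: F = K + 6.2·n = (18.947, -11.722), N = K − 6.2·n = (9.7469, -20.035). So N.x = 9.7469.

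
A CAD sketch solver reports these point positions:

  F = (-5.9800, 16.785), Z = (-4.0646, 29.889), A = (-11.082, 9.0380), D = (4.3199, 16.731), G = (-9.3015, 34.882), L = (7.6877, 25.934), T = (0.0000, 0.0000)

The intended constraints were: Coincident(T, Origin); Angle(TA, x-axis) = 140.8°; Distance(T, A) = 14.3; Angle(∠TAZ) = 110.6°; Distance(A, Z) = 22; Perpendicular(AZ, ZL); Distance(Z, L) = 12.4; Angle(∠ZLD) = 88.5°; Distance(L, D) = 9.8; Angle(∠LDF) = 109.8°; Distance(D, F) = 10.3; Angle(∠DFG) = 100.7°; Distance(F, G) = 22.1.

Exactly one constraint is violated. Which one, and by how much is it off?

Distance(F, G) = 22.1 — off by 3.70.

T = (0.00, 0.00) ✓; TA at 140.8° ✓; |TA| = 14.30 ✓; ∠TAZ = 110.6° ✓; |AZ| = 22.00 ✓; ∠(AZ, ZL) = 90.00° ✓; |ZL| = 12.40 ✓; ∠ZLD = 88.50° ✓; |LD| = 9.800 ✓; ∠LDF = 109.8° ✓; |DF| = 10.30 ✓; ∠DFG = 100.7° ✓; |FG| = 18.40 ✗.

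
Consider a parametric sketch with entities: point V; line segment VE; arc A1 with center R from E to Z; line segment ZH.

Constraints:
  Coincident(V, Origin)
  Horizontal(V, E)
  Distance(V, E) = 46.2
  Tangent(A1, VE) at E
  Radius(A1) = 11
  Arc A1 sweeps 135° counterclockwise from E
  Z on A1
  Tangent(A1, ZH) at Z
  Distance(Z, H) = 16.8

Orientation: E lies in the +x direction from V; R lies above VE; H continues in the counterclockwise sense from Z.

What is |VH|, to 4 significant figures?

52.08

On A1, E sits at bearing -90° from R; a 135° counterclockwise sweep puts Z at bearing 45°, so Z = R + 11.0·(cos 45°, sin 45°) = (53.98, 18.78). Since A1 is tangent to ZH there, RZ ⟂ ZH, so ZH runs along (−sin 45°, cos 45°); with |ZH| = 16.8, H = (42.10, 30.66). Then |VH| = |H − V| = 52.08.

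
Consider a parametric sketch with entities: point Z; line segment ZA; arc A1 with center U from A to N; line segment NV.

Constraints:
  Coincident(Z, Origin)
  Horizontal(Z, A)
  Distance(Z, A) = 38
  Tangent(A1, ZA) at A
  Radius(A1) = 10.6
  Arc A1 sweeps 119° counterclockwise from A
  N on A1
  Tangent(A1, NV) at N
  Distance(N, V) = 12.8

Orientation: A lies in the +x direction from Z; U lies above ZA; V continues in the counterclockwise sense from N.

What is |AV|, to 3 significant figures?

27.1

Z is at the origin; ZA is horizontal with |ZA| = 38.0 and A on the +x side, so A = (38.0, 0.00). Since A1 is tangent to ZA there, UA ⟂ ZA, so U = A + (0, 10.6) = (38.0, 10.6). On A1, A sits at bearing -90° from U; a 119° counterclockwise sweep puts N at bearing 29°, so N = U + 10.6·(cos 29°, sin 29°) = (47.3, 15.7). Tangency of A1 to NV means the radius UN is perpendicular to NV, so NV runs along (−sin 29°, cos 29°); with |NV| = 12.8, V = (41.1, 26.9). Then |AV| = |V − A| = 27.1.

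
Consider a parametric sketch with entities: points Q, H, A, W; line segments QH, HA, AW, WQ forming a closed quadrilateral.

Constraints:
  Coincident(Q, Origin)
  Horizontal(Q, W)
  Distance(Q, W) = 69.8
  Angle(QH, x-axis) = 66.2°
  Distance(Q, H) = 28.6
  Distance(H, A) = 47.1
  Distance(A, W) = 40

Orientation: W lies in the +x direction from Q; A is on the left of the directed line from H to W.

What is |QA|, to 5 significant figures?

68.596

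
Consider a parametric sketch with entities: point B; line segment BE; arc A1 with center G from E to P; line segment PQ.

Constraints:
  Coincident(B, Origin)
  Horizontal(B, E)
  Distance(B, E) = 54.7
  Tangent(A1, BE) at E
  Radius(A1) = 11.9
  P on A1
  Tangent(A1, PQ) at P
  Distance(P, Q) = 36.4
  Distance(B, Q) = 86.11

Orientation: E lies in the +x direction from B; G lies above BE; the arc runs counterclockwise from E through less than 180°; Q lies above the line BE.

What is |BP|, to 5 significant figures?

67.100

B is at the origin; B and E share the same y with |BE| = 54.7 and E on the +x side, so E = (54.700, 0.0000). Since A1 is tangent to BE there, GE ⟂ BE, so G = E + (0, 11.9) = (54.700, 11.900). Since GP ⟂ PQ (tangency), |GQ| = √(11.9² + 36.4²) = 38.296 regardless of where P sits on A1. So Q lies on both circle(B, 86.11) and circle(G, 38.296); the above-BE intersection is Q = (73.124, 45.472). P is the foot of the tangent from Q: P = (66.395, 9.6999).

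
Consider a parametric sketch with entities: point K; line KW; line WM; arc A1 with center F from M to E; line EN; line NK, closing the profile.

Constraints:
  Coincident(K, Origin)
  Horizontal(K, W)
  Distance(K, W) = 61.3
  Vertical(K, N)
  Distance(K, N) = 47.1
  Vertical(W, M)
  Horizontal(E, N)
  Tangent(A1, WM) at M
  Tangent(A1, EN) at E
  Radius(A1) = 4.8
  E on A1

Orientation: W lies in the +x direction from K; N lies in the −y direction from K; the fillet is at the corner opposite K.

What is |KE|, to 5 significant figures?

73.557

K is at the origin; KW is horizontal with |KW| = 61.3 and W on the +x side, so W = (61.300, 0.0000). KN is vertical with |KN| = 47.1 and N on the −y side, so N = (0.0000, -47.100). The virtual corner opposite K is at (61.300, -47.100). Since A1 is tangent to WM there, FM ⟂ WM and tangency of A1 to EN means the radius FE is perpendicular to EN, with radius 4.8, so the center F sits 4.8 in from both sides at F = (56.500, -42.300). That places the tangent points at M = (61.300, -42.300) on WM and E = (56.500, -47.100) on EN. Then |KE| = |E − K| = 73.557.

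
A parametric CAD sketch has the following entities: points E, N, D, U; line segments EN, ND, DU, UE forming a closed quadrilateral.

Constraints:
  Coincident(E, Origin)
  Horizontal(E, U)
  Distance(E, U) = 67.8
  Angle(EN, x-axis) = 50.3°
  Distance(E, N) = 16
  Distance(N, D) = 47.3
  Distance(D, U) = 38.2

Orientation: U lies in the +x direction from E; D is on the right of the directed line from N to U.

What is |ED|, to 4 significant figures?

46.48

E is at the origin; E and U share the same y with |EU| = 67.8 and U in +x, so U = (67.8, 0). EN runs at 50.3° with |EN| = 16.0, so N = (10.22, 12.31). D is determined by |ND| = 47.3 and |DU| = 38.2 together: it lies at the intersection of circle(N, 47.3) and circle(U, 38.2). With |NU| = 58.88, the foot of the radical line on NU is 36.05 from N and the perpendicular offset is √(47.3² − 36.05²) = 30.62. Taking the right-of-NU solution: D = (39.07, -25.17).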